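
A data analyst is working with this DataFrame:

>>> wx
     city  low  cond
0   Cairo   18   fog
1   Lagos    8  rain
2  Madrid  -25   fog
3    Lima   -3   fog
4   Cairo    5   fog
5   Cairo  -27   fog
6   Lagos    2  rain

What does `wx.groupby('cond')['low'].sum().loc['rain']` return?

group by cond, sum of low:
cond
fog    -32
rain    10
Name: low, dtype: int64
value at index 'rain' → 10

10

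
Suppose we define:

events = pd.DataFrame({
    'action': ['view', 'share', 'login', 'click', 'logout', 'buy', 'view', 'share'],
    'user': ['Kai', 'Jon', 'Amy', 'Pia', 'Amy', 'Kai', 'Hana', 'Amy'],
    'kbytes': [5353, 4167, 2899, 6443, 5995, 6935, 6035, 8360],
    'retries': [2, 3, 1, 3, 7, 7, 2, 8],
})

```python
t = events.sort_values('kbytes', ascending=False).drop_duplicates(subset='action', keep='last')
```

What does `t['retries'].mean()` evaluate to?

sort by kbytes descending:
   action  user  kbytes  retries
7   share   Amy    8360        8
5     buy   Kai    6935        7
3   click   Pia    6443        3
6    view  Hana    6035        2
4  logout   Amy    5995        7
0    view   Kai    5353        2
1   share   Jon    4167        3
2   login   Amy    2899        1
drop duplicate action (keep=last):
   action user  kbytes  retries
5     buy  Kai    6935        7
3   click  Pia    6443        3
4  logout  Amy    5995        7
0    view  Kai    5353        2
1   share  Jon    4167        3
2   login  Amy    2899        1
Reading off the mean of column 'retries', we get 3.83333333333.

3.83333333333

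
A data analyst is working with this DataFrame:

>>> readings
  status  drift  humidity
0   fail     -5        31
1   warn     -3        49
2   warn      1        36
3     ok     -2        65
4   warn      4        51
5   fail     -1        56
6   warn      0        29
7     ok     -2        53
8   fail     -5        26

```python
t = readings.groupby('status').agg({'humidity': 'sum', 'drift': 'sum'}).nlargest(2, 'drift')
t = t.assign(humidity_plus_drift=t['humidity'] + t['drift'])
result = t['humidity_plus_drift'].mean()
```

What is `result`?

140.5

group by status: sum(humidity), sum(drift):
        humidity  drift
status                 
fail         113    -11
ok           118     -4
warn         165      2
take 2 rows with largest drift:
        humidity  drift
status                 
warn         165      2
ok           118     -4
add column humidity_plus_drift = t['humidity'] + t['drift']:
        humidity  drift  humidity_plus_drift
status                                      
warn         165      2                  167
ok           118     -4                  114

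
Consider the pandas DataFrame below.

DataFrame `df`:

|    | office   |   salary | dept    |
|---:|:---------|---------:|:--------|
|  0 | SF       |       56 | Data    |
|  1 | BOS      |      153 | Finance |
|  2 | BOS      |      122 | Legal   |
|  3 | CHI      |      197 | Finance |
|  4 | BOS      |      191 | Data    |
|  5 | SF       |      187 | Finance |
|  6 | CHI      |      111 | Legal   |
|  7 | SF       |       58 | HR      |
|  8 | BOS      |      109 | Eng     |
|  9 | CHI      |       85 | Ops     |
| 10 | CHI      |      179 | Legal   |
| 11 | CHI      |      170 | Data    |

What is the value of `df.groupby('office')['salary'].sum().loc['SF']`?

group by office, sum of salary:
office
BOS    575
CHI    742
SF     301
Name: salary, dtype: int64
So loc['SF'] = 301.

301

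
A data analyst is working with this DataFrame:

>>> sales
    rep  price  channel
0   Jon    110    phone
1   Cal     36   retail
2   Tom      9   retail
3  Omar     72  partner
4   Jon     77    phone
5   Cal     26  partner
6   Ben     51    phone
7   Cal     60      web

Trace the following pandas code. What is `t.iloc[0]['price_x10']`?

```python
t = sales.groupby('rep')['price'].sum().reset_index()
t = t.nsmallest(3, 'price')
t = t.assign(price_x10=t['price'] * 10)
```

group by rep, sum of price:
rep
Ben      51
Cal     122
Jon     187
Omar     72
Tom       9
Name: price, dtype: int64
reset_index():
    rep  price
0   Ben     51
1   Cal    122
2   Jon    187
3  Omar     72
4   Tom      9
take 3 rows with smallest price:
    rep  price
4   Tom      9
0   Ben     51
3  Omar     72
add column price_x10 = t['price'] * 10:
    rep  price  price_x10
4   Tom      9         90
0   Ben     51        510
3  Omar     72        720
Finally, value at position 0, column 'price_x10' = 90.

90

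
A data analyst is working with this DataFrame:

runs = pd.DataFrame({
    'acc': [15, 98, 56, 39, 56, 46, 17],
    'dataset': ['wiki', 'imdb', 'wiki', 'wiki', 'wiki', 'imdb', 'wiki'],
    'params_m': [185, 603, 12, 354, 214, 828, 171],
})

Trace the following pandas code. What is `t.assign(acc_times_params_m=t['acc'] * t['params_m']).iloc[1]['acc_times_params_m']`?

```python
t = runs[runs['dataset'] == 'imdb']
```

38088

filter rows where dataset == 'imdb':
   acc dataset  params_m
1   98    imdb       603
5   46    imdb       828
add column acc_times_params_m = t['acc'] * t['params_m']:
   acc dataset  params_m  acc_times_params_m
1   98    imdb       603               59094
5   46    imdb       828               38088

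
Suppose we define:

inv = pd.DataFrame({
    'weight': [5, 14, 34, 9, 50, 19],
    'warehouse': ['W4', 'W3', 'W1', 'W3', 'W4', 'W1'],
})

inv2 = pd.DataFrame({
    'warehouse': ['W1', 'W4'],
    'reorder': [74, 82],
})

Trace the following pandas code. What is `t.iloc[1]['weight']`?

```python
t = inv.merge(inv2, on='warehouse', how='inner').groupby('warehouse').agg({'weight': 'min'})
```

merge on 'warehouse' (how='inner') → 4 rows:
   weight warehouse  reorder
0       5        W4       82
1      34        W1       74
2      50        W4       82
3      19        W1       74
group by warehouse, min of weight:
           weight
warehouse        
W1             19
W4              5
The value at position 1, column 'weight' is 5.

5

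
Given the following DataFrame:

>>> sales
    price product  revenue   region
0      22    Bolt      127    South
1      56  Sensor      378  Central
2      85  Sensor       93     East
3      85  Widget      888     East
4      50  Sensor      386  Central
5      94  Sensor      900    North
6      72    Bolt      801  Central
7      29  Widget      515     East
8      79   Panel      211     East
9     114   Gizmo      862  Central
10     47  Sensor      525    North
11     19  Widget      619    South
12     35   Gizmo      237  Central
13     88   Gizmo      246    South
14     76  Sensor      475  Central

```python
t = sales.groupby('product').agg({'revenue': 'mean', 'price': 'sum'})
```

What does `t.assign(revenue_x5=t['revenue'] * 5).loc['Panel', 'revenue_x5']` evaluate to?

group by product: mean(revenue), sum(price):
            revenue  price
product                   
Bolt     464.000000     94
Gizmo    448.333333    237
Panel    211.000000     79
Sensor   459.500000    408
Widget   674.000000    133
add column revenue_x5 = t['revenue'] * 5:
            revenue  price   revenue_x5
product                                
Bolt     464.000000     94  2320.000000
Gizmo    448.333333    237  2241.666667
Panel    211.000000     79  1055.000000
Sensor   459.500000    408  2297.500000
Widget   674.000000    133  3370.000000
So loc['Panel', 'revenue_x5'] = 1055.0.

1055.0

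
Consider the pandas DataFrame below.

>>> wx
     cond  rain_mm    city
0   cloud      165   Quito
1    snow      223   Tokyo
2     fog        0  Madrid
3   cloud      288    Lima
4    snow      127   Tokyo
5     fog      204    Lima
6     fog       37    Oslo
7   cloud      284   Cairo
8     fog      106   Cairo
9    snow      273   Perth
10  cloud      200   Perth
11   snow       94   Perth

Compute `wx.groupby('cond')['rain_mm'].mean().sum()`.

500.25

group by cond, mean of rain_mm:
cond
cloud    234.25
fog       86.75
snow     179.25
Name: rain_mm, dtype: float64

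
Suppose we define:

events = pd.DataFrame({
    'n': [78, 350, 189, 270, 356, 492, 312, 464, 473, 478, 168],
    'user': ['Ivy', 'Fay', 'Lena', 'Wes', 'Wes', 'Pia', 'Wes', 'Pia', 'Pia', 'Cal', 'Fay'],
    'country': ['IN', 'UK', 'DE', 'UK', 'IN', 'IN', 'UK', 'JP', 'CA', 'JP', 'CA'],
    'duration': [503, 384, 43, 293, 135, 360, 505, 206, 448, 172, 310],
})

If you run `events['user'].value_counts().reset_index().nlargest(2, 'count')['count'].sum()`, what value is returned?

6

value_counts of user:
user
Wes     3
Pia     3
Fay     2
Ivy     1
Lena    1
Cal     1
Name: count, dtype: int64
reset_index():
   user  count
0   Wes      3
1   Pia      3
2   Fay      2
3   Ivy      1
4  Lena      1
5   Cal      1
take 2 rows with largest count:
  user  count
0  Wes      3
1  Pia      3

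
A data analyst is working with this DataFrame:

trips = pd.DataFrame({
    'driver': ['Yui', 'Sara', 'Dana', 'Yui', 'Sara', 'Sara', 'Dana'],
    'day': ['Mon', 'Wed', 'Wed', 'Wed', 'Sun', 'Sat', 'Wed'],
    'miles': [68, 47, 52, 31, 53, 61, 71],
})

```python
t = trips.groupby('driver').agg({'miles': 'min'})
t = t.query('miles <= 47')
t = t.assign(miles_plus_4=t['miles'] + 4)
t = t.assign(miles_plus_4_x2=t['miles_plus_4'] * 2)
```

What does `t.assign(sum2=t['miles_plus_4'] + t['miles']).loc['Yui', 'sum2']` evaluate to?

66

group by driver, min of miles:
        miles
driver       
Dana       52
Sara       47
Yui        31
filter rows where miles <= 47:
        miles
driver       
Sara       47
Yui        31
add column miles_plus_4 = t['miles'] + 4:
        miles  miles_plus_4
driver                     
Sara       47            51
Yui        31            35
add column miles_plus_4_x2 = t['miles_plus_4'] * 2:
        miles  miles_plus_4  miles_plus_4_x2
driver                                      
Sara       47            51              102
Yui        31            35               70
add column sum2 = t['miles_plus_4'] + t['miles']:
        miles  miles_plus_4  miles_plus_4_x2  sum2
driver                                            
Sara       47            51              102    98
Yui        31            35               70    66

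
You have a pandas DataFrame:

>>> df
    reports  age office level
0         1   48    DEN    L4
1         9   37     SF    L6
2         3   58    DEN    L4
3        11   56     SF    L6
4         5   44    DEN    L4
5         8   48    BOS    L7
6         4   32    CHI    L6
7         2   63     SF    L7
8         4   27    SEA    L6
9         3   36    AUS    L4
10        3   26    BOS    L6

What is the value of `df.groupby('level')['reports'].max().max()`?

group by level, max of reports:
level
L4     5
L6    11
L7     8
Name: reports, dtype: int64
Hence 11.

11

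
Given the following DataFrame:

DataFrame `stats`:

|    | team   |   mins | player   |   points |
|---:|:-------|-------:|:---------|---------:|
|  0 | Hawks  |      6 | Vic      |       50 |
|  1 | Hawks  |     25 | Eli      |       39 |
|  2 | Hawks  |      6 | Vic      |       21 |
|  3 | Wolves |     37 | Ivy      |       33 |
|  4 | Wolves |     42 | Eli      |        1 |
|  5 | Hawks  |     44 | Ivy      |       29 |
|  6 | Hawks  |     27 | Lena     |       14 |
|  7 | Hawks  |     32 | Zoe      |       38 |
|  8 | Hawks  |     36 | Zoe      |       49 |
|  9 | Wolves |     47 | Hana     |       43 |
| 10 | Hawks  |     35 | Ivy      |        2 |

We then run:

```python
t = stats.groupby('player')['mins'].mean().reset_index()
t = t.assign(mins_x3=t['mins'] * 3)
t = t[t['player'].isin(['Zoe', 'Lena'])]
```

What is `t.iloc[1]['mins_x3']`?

102.0

group by player, mean of mins:
player
Eli     33.500000
Hana    47.000000
Ivy     38.666667
Lena    27.000000
Vic      6.000000
Zoe     34.000000
Name: mins, dtype: float64
reset_index():
  player       mins
0    Eli  33.500000
1   Hana  47.000000
2    Ivy  38.666667
3   Lena  27.000000
4    Vic   6.000000
5    Zoe  34.000000
add column mins_x3 = t['mins'] * 3:
  player       mins  mins_x3
0    Eli  33.500000    100.5
1   Hana  47.000000    141.0
2    Ivy  38.666667    116.0
3   Lena  27.000000     81.0
4    Vic   6.000000     18.0
5    Zoe  34.000000    102.0
filter rows where player in ['Zoe', 'Lena']:
  player  mins  mins_x3
3   Lena  27.0     81.0
5    Zoe  34.0    102.0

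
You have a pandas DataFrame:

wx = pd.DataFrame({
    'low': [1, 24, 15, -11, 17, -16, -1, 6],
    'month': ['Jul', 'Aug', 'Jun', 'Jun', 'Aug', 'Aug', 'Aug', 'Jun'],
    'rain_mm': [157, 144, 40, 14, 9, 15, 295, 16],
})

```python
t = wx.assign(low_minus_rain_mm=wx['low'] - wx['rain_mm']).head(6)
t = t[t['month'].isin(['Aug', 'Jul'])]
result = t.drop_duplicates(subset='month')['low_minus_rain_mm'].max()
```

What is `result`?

-120

add column low_minus_rain_mm = wx['low'] - wx['rain_mm']:
   low month  rain_mm  low_minus_rain_mm
0    1   Jul      157               -156
1   24   Aug      144               -120
2   15   Jun       40                -25
3  -11   Jun       14                -25
4   17   Aug        9                  8
5  -16   Aug       15                -31
6   -1   Aug      295               -296
7    6   Jun       16                -10
take first 6 rows:
   low month  rain_mm  low_minus_rain_mm
0    1   Jul      157               -156
1   24   Aug      144               -120
2   15   Jun       40                -25
3  -11   Jun       14                -25
4   17   Aug        9                  8
5  -16   Aug       15                -31
filter rows where month in ['Aug', 'Jul']:
   low month  rain_mm  low_minus_rain_mm
0    1   Jul      157               -156
1   24   Aug      144               -120
4   17   Aug        9                  8
5  -16   Aug       15                -31
drop duplicate month (keep=first):
   low month  rain_mm  low_minus_rain_mm
0    1   Jul      157               -156
1   24   Aug      144               -120
Hence -120.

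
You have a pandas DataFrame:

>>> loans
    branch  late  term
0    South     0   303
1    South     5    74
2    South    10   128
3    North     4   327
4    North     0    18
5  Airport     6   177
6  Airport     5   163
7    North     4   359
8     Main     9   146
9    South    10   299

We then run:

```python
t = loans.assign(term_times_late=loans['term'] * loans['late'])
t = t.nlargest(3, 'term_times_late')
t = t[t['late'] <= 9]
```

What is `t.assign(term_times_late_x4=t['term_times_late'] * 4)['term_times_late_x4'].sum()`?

11000

add column term_times_late = loans['term'] * loans['late']:
    branch  late  term  term_times_late
0    South     0   303                0
1    South     5    74              370
2    South    10   128             1280
3    North     4   327             1308
4    North     0    18                0
5  Airport     6   177             1062
6  Airport     5   163              815
7    North     4   359             1436
8     Main     9   146             1314
9    South    10   299             2990
take 3 rows with largest term_times_late:
  branch  late  term  term_times_late
9  South    10   299             2990
7  North     4   359             1436
8   Main     9   146             1314
filter rows where late <= 9:
  branch  late  term  term_times_late
7  North     4   359             1436
8   Main     9   146             1314
add column term_times_late_x4 = t['term_times_late'] * 4:
  branch  late  term  term_times_late  term_times_late_x4
7  North     4   359             1436                5744
8   Main     9   146             1314                5256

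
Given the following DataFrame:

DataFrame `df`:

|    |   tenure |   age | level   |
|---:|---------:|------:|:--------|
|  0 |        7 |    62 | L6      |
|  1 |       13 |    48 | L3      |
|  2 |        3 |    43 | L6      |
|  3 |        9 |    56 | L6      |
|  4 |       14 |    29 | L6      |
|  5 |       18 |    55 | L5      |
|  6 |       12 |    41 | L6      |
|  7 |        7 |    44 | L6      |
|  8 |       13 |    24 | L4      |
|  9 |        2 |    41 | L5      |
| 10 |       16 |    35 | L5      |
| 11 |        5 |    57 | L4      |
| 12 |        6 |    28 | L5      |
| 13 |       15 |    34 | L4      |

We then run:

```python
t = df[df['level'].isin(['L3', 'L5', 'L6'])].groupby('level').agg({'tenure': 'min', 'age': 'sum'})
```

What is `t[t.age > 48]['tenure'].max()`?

3

filter rows where level in ['L3', 'L5', 'L6']:
    tenure  age level
0        7   62    L6
1       13   48    L3
2        3   43    L6
3        9   56    L6
4       14   29    L6
5       18   55    L5
6       12   41    L6
7        7   44    L6
9        2   41    L5
10      16   35    L5
12       6   28    L5
group by level: min(tenure), sum(age):
       tenure  age
level             
L3         13   48
L5          2  159
L6          3  275
filter rows where age > 48:
       tenure  age
level             
L5          2  159
L6          3  275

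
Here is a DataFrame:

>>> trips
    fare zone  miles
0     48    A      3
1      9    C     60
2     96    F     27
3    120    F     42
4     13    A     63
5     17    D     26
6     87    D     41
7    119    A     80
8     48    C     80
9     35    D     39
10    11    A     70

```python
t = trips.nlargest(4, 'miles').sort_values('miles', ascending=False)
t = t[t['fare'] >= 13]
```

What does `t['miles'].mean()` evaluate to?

74.3333333333

take 4 rows with largest miles:
    fare zone  miles
7    119    A     80
8     48    C     80
10    11    A     70
4     13    A     63
sort by miles descending:
    fare zone  miles
7    119    A     80
8     48    C     80
10    11    A     70
4     13    A     63
filter rows where fare >= 13:
   fare zone  miles
7   119    A     80
8    48    C     80
4    13    A     63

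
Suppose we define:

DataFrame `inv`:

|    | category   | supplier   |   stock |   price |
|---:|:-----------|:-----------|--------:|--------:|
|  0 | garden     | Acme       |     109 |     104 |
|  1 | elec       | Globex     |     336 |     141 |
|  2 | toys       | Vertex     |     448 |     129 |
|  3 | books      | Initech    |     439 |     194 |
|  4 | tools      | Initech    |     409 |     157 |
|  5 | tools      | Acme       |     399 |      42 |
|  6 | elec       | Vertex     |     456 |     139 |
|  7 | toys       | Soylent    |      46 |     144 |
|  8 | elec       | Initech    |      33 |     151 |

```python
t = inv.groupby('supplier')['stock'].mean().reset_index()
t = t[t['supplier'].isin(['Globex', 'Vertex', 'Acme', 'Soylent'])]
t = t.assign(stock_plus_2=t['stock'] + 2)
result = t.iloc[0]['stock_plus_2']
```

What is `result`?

group by supplier, mean of stock:
supplier
Acme       254.000000
Globex     336.000000
Initech    293.666667
Soylent     46.000000
Vertex     452.000000
Name: stock, dtype: float64
reset_index():
  supplier       stock
0     Acme  254.000000
1   Globex  336.000000
2  Initech  293.666667
3  Soylent   46.000000
4   Vertex  452.000000
filter rows where supplier in ['Globex', 'Vertex', 'Acme', 'Soylent']:
  supplier  stock
0     Acme  254.0
1   Globex  336.0
3  Soylent   46.0
4   Vertex  452.0
add column stock_plus_2 = t['stock'] + 2:
  supplier  stock  stock_plus_2
0     Acme  254.0         256.0
1   Globex  336.0         338.0
3  Soylent   46.0          48.0
4   Vertex  452.0         454.0

256.0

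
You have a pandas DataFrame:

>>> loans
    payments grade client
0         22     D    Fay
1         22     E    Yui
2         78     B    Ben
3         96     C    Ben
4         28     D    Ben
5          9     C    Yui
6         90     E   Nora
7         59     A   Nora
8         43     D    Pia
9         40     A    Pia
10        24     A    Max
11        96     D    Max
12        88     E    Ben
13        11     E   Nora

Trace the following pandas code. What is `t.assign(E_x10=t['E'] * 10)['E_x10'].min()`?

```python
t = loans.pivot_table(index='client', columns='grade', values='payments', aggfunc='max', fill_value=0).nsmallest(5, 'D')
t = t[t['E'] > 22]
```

880

pivot: rows=client, cols=grade, max(payments):
grade    A   B   C   D   E
client                    
Ben      0  78  96  28  88
Fay      0   0   0  22   0
Max     24   0   0  96   0
Nora    59   0   0   0  90
Pia     40   0   0  43   0
Yui      0   0   9   0  22
take 5 rows with smallest D:
grade    A   B   C   D   E
client                    
Nora    59   0   0   0  90
Yui      0   0   9   0  22
Fay      0   0   0  22   0
Ben      0  78  96  28  88
Pia     40   0   0  43   0
filter rows where E > 22:
grade    A   B   C   D   E
client                    
Nora    59   0   0   0  90
Ben      0  78  96  28  88
add column E_x10 = t['E'] * 10:
grade    A   B   C   D   E  E_x10
client                           
Nora    59   0   0   0  90    900
Ben      0  78  96  28  88    880
Reading off the min of column 'E_x10', we get 880.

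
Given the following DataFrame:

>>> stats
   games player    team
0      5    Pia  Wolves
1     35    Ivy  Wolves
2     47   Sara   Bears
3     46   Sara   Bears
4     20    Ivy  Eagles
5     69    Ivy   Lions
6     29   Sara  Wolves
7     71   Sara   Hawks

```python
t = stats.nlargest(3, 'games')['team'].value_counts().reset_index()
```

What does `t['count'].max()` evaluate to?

take 3 rows with largest games:
   games player   team
7     71   Sara  Hawks
5     69    Ivy  Lions
2     47   Sara  Bears
value_counts of team:
team
Hawks    1
Lions    1
Bears    1
Name: count, dtype: int64
reset_index():
    team  count
0  Hawks      1
1  Lions      1
2  Bears      1

1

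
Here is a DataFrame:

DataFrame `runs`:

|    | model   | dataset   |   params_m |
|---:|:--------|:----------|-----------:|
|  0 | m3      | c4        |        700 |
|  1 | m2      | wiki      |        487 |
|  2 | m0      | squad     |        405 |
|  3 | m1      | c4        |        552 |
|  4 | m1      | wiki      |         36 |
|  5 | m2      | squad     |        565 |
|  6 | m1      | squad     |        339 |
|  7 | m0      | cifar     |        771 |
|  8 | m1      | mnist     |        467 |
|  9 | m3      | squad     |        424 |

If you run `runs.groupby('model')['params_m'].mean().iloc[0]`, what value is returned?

group by model, mean of params_m:
model
m0    588.0
m1    348.5
m2    526.0
m3    562.0
Name: params_m, dtype: float64
Then the value at position 0: 588.0

588.0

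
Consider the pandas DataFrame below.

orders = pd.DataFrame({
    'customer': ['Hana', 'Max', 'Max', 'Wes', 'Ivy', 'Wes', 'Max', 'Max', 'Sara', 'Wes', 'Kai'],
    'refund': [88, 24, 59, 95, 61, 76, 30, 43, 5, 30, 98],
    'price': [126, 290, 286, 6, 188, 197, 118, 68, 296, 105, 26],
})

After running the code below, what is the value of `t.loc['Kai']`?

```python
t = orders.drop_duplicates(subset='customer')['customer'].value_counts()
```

drop duplicate customer (keep=first):
   customer  refund  price
0      Hana      88    126
1       Max      24    290
3       Wes      95      6
4       Ivy      61    188
8      Sara       5    296
10      Kai      98     26
value_counts of customer:
customer
Hana    1
Max     1
Wes     1
Ivy     1
Sara    1
Kai     1
Name: count, dtype: int64
Then the value at index 'Kai': 1

1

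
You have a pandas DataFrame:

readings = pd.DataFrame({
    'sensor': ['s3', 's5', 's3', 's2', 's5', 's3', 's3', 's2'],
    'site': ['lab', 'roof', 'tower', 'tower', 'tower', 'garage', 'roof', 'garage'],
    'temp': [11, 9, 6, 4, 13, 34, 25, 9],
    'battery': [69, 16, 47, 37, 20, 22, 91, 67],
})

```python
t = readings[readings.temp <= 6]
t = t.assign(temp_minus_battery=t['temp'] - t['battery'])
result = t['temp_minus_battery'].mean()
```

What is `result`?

-37.0

filter rows where temp <= 6:
  sensor   site  temp  battery
2     s3  tower     6       47
3     s2  tower     4       37
add column temp_minus_battery = t['temp'] - t['battery']:
  sensor   site  temp  battery  temp_minus_battery
2     s3  tower     6       47                 -41
3     s2  tower     4       37                 -33
Then the mean of column 'temp_minus_battery': -37.0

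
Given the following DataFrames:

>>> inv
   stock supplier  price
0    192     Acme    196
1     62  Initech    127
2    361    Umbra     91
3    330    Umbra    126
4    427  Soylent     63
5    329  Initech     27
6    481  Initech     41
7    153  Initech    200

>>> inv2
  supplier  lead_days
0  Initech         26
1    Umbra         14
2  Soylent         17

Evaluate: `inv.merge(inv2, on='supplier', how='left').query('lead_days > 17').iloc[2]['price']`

41

merge on 'supplier' (how='left') → 8 rows:
   stock supplier  price  lead_days
0    192     Acme    196        NaN
1     62  Initech    127       26.0
2    361    Umbra     91       14.0
3    330    Umbra    126       14.0
4    427  Soylent     63       17.0
5    329  Initech     27       26.0
6    481  Initech     41       26.0
7    153  Initech    200       26.0
filter rows where lead_days > 17:
   stock supplier  price  lead_days
1     62  Initech    127       26.0
5    329  Initech     27       26.0
6    481  Initech     41       26.0
7    153  Initech    200       26.0
So iloc[2]['price'] = 41.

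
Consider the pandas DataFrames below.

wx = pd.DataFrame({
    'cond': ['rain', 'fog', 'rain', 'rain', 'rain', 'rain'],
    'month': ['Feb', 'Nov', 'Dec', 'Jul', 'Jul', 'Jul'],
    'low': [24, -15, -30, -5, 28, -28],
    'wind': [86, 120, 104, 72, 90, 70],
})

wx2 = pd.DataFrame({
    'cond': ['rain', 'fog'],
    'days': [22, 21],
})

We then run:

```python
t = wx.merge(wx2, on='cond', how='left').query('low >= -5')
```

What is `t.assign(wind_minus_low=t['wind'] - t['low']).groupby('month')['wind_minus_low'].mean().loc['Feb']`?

62.0

merge on 'cond' (how='left') → 6 rows:
   cond month  low  wind  days
0  rain   Feb   24    86    22
1   fog   Nov  -15   120    21
2  rain   Dec  -30   104    22
3  rain   Jul   -5    72    22
4  rain   Jul   28    90    22
5  rain   Jul  -28    70    22
filter rows where low >= -5:
   cond month  low  wind  days
0  rain   Feb   24    86    22
3  rain   Jul   -5    72    22
4  rain   Jul   28    90    22
add column wind_minus_low = t['wind'] - t['low']:
   cond month  low  wind  days  wind_minus_low
0  rain   Feb   24    86    22              62
3  rain   Jul   -5    72    22              77
4  rain   Jul   28    90    22              62
group by month, mean of wind_minus_low:
month
Feb    62.0
Jul    69.5
Name: wind_minus_low, dtype: float64
So loc['Feb'] = 62.0.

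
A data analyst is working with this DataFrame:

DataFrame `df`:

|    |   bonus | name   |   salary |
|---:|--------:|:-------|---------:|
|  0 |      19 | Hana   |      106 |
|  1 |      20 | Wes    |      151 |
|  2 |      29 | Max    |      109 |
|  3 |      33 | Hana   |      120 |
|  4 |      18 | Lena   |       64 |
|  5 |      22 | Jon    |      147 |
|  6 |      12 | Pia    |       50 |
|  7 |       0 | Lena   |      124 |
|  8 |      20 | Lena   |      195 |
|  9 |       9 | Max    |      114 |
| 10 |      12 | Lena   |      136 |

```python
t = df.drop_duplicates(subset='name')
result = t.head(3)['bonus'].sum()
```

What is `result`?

drop duplicate name (keep=first):
   bonus  name  salary
0     19  Hana     106
1     20   Wes     151
2     29   Max     109
4     18  Lena      64
5     22   Jon     147
6     12   Pia      50
take first 3 rows:
   bonus  name  salary
0     19  Hana     106
1     20   Wes     151
2     29   Max     109
Then the sum of column 'bonus': 68

68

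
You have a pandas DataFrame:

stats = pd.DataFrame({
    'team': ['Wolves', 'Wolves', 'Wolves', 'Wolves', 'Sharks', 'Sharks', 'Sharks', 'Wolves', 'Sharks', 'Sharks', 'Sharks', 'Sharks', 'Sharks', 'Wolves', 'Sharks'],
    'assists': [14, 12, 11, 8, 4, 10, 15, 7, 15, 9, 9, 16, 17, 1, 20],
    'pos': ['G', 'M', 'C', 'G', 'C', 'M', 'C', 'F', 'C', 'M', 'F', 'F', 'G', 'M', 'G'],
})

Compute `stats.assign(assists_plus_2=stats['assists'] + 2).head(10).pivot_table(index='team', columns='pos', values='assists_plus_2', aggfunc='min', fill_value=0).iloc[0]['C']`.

6

add column assists_plus_2 = stats['assists'] + 2:
      team  assists pos  assists_plus_2
0   Wolves       14   G              16
1   Wolves       12   M              14
2   Wolves       11   C              13
3   Wolves        8   G              10
4   Sharks        4   C               6
5   Sharks       10   M              12
6   Sharks       15   C              17
7   Wolves        7   F               9
8   Sharks       15   C              17
9   Sharks        9   M              11
10  Sharks        9   F              11
11  Sharks       16   F              18
12  Sharks       17   G              19
13  Wolves        1   M               3
14  Sharks       20   G              22
take first 10 rows:
     team  assists pos  assists_plus_2
0  Wolves       14   G              16
1  Wolves       12   M              14
2  Wolves       11   C              13
3  Wolves        8   G              10
4  Sharks        4   C               6
5  Sharks       10   M              12
6  Sharks       15   C              17
7  Wolves        7   F               9
8  Sharks       15   C              17
9  Sharks        9   M              11
pivot: rows=team, cols=pos, min(assists_plus_2):
pos      C  F   G   M
team                 
Sharks   6  0   0  11
Wolves  13  9  10  14
Then the value at position 0, column 'C': 6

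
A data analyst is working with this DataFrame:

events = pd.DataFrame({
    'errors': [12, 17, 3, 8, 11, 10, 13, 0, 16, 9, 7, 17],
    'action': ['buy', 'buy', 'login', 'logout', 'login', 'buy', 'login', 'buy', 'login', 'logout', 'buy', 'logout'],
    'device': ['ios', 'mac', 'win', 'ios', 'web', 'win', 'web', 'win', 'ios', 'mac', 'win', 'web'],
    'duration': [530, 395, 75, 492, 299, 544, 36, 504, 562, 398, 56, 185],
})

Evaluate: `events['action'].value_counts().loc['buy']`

5

value_counts of action:
action
buy       5
login     4
logout    3
Name: count, dtype: int64
Finally, value at index 'buy' = 5.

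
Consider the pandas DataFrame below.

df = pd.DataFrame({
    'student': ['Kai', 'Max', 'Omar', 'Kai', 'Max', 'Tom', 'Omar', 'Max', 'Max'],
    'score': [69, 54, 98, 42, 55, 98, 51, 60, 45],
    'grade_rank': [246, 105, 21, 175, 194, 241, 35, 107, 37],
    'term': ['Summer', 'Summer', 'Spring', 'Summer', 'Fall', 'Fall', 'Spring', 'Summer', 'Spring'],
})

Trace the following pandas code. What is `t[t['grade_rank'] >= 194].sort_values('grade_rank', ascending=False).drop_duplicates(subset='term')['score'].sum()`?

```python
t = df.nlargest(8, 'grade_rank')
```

167

take 8 rows with largest grade_rank:
  student  score  grade_rank    term
0     Kai     69         246  Summer
5     Tom     98         241    Fall
4     Max     55         194    Fall
3     Kai     42         175  Summer
7     Max     60         107  Summer
1     Max     54         105  Summer
8     Max     45          37  Spring
6    Omar     51          35  Spring
filter rows where grade_rank >= 194:
  student  score  grade_rank    term
0     Kai     69         246  Summer
5     Tom     98         241    Fall
4     Max     55         194    Fall
sort by grade_rank descending:
  student  score  grade_rank    term
0     Kai     69         246  Summer
5     Tom     98         241    Fall
4     Max     55         194    Fall
drop duplicate term (keep=first):
  student  score  grade_rank    term
0     Kai     69         246  Summer
5     Tom     98         241    Fall
The sum of column 'score' is 167.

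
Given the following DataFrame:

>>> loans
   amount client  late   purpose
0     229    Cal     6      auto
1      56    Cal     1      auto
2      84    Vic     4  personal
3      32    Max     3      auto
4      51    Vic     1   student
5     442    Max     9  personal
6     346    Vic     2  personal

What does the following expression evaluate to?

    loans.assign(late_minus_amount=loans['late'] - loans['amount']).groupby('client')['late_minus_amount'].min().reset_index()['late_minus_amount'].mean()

-333.333333333

add column late_minus_amount = loans['late'] - loans['amount']:
   amount client  late   purpose  late_minus_amount
0     229    Cal     6      auto               -223
1      56    Cal     1      auto                -55
2      84    Vic     4  personal                -80
3      32    Max     3      auto                -29
4      51    Vic     1   student                -50
5     442    Max     9  personal               -433
6     346    Vic     2  personal               -344
group by client, min of late_minus_amount:
client
Cal   -223
Max   -433
Vic   -344
Name: late_minus_amount, dtype: int64
reset_index():
  client  late_minus_amount
0    Cal               -223
1    Max               -433
2    Vic               -344
The mean of column 'late_minus_amount' is -333.333333333.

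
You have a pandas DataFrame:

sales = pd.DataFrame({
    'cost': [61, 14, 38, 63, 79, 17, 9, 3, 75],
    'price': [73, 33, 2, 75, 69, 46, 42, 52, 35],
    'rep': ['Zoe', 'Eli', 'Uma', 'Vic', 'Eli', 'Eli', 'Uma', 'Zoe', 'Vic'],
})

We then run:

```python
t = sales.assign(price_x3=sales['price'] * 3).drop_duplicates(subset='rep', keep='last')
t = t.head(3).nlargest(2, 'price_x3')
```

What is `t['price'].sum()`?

add column price_x3 = sales['price'] * 3:
   cost  price  rep  price_x3
0    61     73  Zoe       219
1    14     33  Eli        99
2    38      2  Uma         6
3    63     75  Vic       225
4    79     69  Eli       207
5    17     46  Eli       138
6     9     42  Uma       126
7     3     52  Zoe       156
8    75     35  Vic       105
drop duplicate rep (keep=last):
   cost  price  rep  price_x3
5    17     46  Eli       138
6     9     42  Uma       126
7     3     52  Zoe       156
8    75     35  Vic       105
take first 3 rows:
   cost  price  rep  price_x3
5    17     46  Eli       138
6     9     42  Uma       126
7     3     52  Zoe       156
take 2 rows with largest price_x3:
   cost  price  rep  price_x3
7     3     52  Zoe       156
5    17     46  Eli       138
Then the sum of column 'price': 98

98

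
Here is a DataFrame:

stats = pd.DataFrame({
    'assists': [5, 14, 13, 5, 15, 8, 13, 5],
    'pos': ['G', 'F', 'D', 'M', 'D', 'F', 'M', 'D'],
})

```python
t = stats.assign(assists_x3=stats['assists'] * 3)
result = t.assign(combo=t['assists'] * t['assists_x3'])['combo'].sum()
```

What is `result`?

2694

add column assists_x3 = stats['assists'] * 3:
   assists pos  assists_x3
0        5   G          15
1       14   F          42
2       13   D          39
3        5   M          15
4       15   D          45
5        8   F          24
6       13   M          39
7        5   D          15
add column combo = t['assists'] * t['assists_x3']:
   assists pos  assists_x3  combo
0        5   G          15     75
1       14   F          42    588
2       13   D          39    507
3        5   M          15     75
4       15   D          45    675
5        8   F          24    192
6       13   M          39    507
7        5   D          15     75
So sum() = 2694.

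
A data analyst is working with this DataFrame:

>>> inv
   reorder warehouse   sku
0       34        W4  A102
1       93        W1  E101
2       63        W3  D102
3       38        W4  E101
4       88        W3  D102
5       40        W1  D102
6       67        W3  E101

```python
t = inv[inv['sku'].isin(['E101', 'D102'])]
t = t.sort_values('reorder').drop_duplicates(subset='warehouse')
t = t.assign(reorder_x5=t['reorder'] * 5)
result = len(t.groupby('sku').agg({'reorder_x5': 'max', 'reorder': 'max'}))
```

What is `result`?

2

filter rows where sku in ['E101', 'D102']:
   reorder warehouse   sku
1       93        W1  E101
2       63        W3  D102
3       38        W4  E101
4       88        W3  D102
5       40        W1  D102
6       67        W3  E101
sort by reorder:
   reorder warehouse   sku
3       38        W4  E101
5       40        W1  D102
2       63        W3  D102
6       67        W3  E101
4       88        W3  D102
1       93        W1  E101
drop duplicate warehouse (keep=first):
   reorder warehouse   sku
3       38        W4  E101
5       40        W1  D102
2       63        W3  D102
add column reorder_x5 = t['reorder'] * 5:
   reorder warehouse   sku  reorder_x5
3       38        W4  E101         190
5       40        W1  D102         200
2       63        W3  D102         315
group by sku: max(reorder_x5), max(reorder):
      reorder_x5  reorder
sku                      
D102         315       63
E101         190       38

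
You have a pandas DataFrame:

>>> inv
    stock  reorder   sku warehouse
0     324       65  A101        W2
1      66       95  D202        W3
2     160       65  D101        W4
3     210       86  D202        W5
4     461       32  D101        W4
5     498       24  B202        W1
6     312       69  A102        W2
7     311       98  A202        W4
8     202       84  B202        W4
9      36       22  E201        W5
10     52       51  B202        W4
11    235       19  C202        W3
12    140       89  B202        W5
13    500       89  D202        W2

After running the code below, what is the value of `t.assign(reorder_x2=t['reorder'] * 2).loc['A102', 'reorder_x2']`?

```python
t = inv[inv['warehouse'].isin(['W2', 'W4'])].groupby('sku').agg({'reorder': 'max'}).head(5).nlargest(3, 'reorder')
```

138

filter rows where warehouse in ['W2', 'W4']:
    stock  reorder   sku warehouse
0     324       65  A101        W2
2     160       65  D101        W4
4     461       32  D101        W4
6     312       69  A102        W2
7     311       98  A202        W4
8     202       84  B202        W4
10     52       51  B202        W4
13    500       89  D202        W2
group by sku, max of reorder:
      reorder
sku          
A101       65
A102       69
A202       98
B202       84
D101       65
D202       89
take first 5 rows:
      reorder
sku          
A101       65
A102       69
A202       98
B202       84
D101       65
take 3 rows with largest reorder:
      reorder
sku          
A202       98
B202       84
A102       69
add column reorder_x2 = t['reorder'] * 2:
      reorder  reorder_x2
sku                      
A202       98         196
B202       84         168
A102       69         138
Reading off the value at row 'A102', column 'reorder_x2', we get 138.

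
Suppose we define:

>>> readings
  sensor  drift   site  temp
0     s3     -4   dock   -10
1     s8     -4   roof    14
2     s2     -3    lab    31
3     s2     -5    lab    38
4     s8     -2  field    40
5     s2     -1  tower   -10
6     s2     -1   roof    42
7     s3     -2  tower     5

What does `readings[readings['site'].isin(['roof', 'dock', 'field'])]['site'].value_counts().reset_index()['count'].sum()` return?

filter rows where site in ['roof', 'dock', 'field']:
  sensor  drift   site  temp
0     s3     -4   dock   -10
1     s8     -4   roof    14
4     s8     -2  field    40
6     s2     -1   roof    42
value_counts of site:
site
roof     2
dock     1
field    1
Name: count, dtype: int64
reset_index():
    site  count
0   roof      2
1   dock      1
2  field      1

4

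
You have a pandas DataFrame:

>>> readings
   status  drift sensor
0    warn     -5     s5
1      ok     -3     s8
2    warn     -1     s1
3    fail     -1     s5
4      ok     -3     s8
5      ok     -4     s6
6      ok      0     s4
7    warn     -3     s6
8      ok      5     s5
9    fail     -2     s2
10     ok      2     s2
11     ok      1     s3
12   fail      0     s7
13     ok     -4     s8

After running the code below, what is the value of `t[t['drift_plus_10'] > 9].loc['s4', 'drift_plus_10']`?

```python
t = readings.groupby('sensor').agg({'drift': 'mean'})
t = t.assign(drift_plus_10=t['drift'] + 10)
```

group by sensor, mean of drift:
           drift
sensor          
s1     -1.000000
s2      0.000000
s3      1.000000
s4      0.000000
s5     -0.333333
s6     -3.500000
s7      0.000000
s8     -3.333333
add column drift_plus_10 = t['drift'] + 10:
           drift  drift_plus_10
sensor                         
s1     -1.000000       9.000000
s2      0.000000      10.000000
s3      1.000000      11.000000
s4      0.000000      10.000000
s5     -0.333333       9.666667
s6     -3.500000       6.500000
s7      0.000000      10.000000
s8     -3.333333       6.666667
filter rows where drift_plus_10 > 9:
           drift  drift_plus_10
sensor                         
s2      0.000000      10.000000
s3      1.000000      11.000000
s4      0.000000      10.000000
s5     -0.333333       9.666667
s7      0.000000      10.000000

10.0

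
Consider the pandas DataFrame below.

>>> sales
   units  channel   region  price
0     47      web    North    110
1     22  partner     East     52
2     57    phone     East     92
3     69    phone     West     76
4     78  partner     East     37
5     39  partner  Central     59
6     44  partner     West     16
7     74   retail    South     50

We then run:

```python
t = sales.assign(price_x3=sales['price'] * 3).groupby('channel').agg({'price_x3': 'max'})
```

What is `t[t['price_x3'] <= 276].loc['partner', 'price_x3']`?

add column price_x3 = sales['price'] * 3:
   units  channel   region  price  price_x3
0     47      web    North    110       330
1     22  partner     East     52       156
2     57    phone     East     92       276
3     69    phone     West     76       228
4     78  partner     East     37       111
5     39  partner  Central     59       177
6     44  partner     West     16        48
7     74   retail    South     50       150
group by channel, max of price_x3:
         price_x3
channel          
partner       177
phone         276
retail        150
web           330
filter rows where price_x3 <= 276:
         price_x3
channel          
partner       177
phone         276
retail        150
value at row 'partner', column 'price_x3' → 177

177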